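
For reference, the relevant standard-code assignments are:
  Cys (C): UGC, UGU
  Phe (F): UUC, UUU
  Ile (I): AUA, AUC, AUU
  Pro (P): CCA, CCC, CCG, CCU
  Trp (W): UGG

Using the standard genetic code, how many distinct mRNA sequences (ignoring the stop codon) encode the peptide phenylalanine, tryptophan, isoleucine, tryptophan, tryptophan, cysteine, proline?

Phe: 2 codons.
Trp: 1 codon.
Ile: 3 codons.
Trp: 1 codon.
Trp: 1 codon.
Cys: 2 codons.
Pro: 4 codons.
2 × 1 × 3 × 1 × 1 × 2 × 4 = 48.

48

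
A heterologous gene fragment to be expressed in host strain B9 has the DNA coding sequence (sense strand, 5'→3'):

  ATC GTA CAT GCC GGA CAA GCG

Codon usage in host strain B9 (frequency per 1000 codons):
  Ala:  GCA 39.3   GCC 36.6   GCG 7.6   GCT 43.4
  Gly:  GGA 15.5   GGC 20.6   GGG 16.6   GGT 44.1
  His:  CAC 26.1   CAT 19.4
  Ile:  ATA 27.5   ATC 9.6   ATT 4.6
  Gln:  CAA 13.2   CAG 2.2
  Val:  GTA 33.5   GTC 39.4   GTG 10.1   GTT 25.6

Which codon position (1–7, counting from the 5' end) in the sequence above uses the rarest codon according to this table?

7

Codon 1 ATC (Ile): 9.6 per 1000.
Codon 2 GTA (Val): 33.5 per 1000.
Codon 3 CAT (His): 19.4 per 1000.
Codon 4 GCC (Ala): 36.6 per 1000.
Codon 5 GGA (Gly): 15.5 per 1000.
Codon 6 CAA (Gln): 13.2 per 1000.
Codon 7 GCG (Ala): 7.6 per 1000.
Lowest frequency is 7.6 at codon 7.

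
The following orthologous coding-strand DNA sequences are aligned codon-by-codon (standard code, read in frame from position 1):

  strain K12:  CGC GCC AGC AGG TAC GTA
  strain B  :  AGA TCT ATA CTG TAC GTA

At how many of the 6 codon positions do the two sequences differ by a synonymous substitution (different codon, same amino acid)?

1

Codon 1: CGC Arg / AGA Arg — synonymous.
Codon 2: GCC Ala / TCT Ser — nonsynonymous.
Codon 3: AGC Ser / ATA Ile — nonsynonymous.
Codon 4: AGG Arg / CTG Leu — nonsynonymous.
Codon 5: TAC Tyr / TAC Tyr — identical.
Codon 6: GTA Val / GTA Val — identical.
Synonymous differences: 1.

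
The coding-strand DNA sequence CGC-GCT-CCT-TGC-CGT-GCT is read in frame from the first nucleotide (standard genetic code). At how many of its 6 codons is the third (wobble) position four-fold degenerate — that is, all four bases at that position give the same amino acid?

5

Codon 1 CGC (Arg): third position 4-fold.
Codon 2 GCT (Ala): third position 4-fold.
Codon 3 CCT (Pro): third position 4-fold.
Codon 4 TGC (Cys): third position 2-fold.
Codon 5 CGT (Arg): third position 4-fold.
Codon 6 GCT (Ala): third position 4-fold.
Four-fold degenerate third positions: 5.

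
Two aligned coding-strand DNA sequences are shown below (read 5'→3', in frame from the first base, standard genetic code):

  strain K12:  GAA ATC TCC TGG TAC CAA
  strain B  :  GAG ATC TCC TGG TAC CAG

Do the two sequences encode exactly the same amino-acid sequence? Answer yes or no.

Codon 1: GAA Glu / GAG Glu — synonymous.
Codon 2: ATC Ile / ATC Ile — identical.
Codon 3: TCC Ser / TCC Ser — identical.
Codon 4: TGG Trp / TGG Trp — identical.
Codon 5: TAC Tyr / TAC Tyr — identical.
Codon 6: CAA Gln / CAG Gln — synonymous.
Nonsynonymous differences: 0 → same protein.

yes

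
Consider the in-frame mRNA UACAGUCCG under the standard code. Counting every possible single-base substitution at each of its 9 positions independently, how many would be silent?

5

Codon 1 (UAC, Tyr): 1 synonymous substitution.
Codon 2 (AGU, Ser): 1 synonymous substitution.
Codon 3 (CCG, Pro): 3 synonymous substitutions.
Total: 1 + 1 + 3 = 5.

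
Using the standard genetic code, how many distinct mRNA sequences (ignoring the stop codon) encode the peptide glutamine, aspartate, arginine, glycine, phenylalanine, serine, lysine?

2304

Gln: 2 codons.
Asp: 2 codons.
Arg: 6 codons.
Gly: 4 codons.
Phe: 2 codons.
Ser: 6 codons.
Lys: 2 codons.
2 × 2 × 6 × 4 × 2 × 6 × 2 = 2304.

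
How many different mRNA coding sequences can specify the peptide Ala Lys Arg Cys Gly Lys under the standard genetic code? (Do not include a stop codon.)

Ala: 4 codons.
Lys: 2 codons.
Arg: 6 codons.
Cys: 2 codons.
Gly: 4 codons.
Lys: 2 codons.
4 × 2 × 6 × 2 × 4 × 2 = 768.

768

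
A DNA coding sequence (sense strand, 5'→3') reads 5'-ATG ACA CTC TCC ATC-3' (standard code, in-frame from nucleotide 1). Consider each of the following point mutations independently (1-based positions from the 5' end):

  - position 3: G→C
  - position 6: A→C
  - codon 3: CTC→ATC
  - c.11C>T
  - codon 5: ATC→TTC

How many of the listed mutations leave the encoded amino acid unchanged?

Codon 1: ATG (Met) → ATC (Ile) — missense.
Codon 2: ACA (Thr) → ACC (Thr) — synonymous.
Codon 3: CTC (Leu) → ATC (Ile) — missense.
Codon 4: TCC (Ser) → TTC (Phe) — missense.
Codon 5: ATC (Ile) → TTC (Phe) — missense.
Synonymous: 1 of 5.

1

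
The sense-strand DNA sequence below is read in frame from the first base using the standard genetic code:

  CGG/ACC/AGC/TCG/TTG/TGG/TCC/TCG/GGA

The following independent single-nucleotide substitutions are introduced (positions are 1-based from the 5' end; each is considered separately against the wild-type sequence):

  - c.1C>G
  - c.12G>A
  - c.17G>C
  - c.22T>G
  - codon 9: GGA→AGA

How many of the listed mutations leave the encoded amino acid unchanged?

1

Codon 1: CGG (Arg) → GGG (Gly) — missense.
Codon 4: TCG (Ser) → TCA (Ser) — synonymous.
Codon 6: TGG (Trp) → TCG (Ser) — missense.
Codon 8: TCG (Ser) → GCG (Ala) — missense.
Codon 9: GGA (Gly) → AGA (Arg) — missense.
Synonymous: 1 of 5.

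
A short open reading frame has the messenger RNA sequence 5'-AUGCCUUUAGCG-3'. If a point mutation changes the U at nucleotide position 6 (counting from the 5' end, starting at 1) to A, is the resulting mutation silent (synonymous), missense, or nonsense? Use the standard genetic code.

silent

Position 6 falls in codon 2: CCU → Pro.
After the substitution the codon is CCA → Pro.
Both encode Pro, so the change is synonymous.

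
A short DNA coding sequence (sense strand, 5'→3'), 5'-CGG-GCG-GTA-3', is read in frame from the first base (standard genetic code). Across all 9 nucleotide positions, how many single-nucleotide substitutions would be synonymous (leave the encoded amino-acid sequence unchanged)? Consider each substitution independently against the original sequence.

Codon 1 (CGG, Arg): 4 synonymous substitutions.
Codon 2 (GCG, Ala): 3 synonymous substitutions.
Codon 3 (GTA, Val): 3 synonymous substitutions.
Total: 4 + 3 + 3 = 10.

10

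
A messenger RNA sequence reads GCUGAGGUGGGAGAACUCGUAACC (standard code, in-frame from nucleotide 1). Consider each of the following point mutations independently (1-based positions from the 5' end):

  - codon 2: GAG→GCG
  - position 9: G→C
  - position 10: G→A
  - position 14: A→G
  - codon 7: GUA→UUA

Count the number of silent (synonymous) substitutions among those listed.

1

Codon 2: GAG (Glu) → GCG (Ala) — missense.
Codon 3: GUG (Val) → GUC (Val) — synonymous.
Codon 4: GGA (Gly) → AGA (Arg) — missense.
Codon 5: GAA (Glu) → GGA (Gly) — missense.
Codon 7: GUA (Val) → UUA (Leu) — missense.
Synonymous: 1 of 5.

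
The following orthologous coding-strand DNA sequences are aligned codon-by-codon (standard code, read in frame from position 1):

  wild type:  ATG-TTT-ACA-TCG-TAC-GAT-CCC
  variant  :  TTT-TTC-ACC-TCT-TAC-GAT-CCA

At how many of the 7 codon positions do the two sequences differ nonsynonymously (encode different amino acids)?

Codon 1: ATG Met / TTT Phe — nonsynonymous.
Codon 2: TTT Phe / TTC Phe — synonymous.
Codon 3: ACA Thr / ACC Thr — synonymous.
Codon 4: TCG Ser / TCT Ser — synonymous.
Codon 5: TAC Tyr / TAC Tyr — identical.
Codon 6: GAT Asp / GAT Asp — identical.
Codon 7: CCC Pro / CCA Pro — synonymous.
Nonsynonymous differences: 1.

1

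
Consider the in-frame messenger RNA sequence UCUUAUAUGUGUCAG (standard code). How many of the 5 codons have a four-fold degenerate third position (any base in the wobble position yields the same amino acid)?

Codon 1 UCU (Ser): third position 4-fold.
Codon 2 UAU (Tyr): third position 2-fold.
Codon 3 AUG (Met): third position 1-fold.
Codon 4 UGU (Cys): third position 2-fold.
Codon 5 CAG (Gln): third position 2-fold.
Four-fold degenerate third positions: 1.

1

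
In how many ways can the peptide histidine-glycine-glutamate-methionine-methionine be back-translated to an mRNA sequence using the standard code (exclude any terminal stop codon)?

16

His: 2 codons.
Gly: 4 codons.
Glu: 2 codons.
Met: 1 codon.
Met: 1 codon.
2 × 4 × 2 × 1 × 1 = 16.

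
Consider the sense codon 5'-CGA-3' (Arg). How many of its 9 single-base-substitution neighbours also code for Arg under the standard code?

Position 1: AGA → 1 synonymous.
Position 2: none → 0 synonymous.
Position 3: CGT, CGC, CGG → 3 synonymous.
Total: 1 + 0 + 3 = 4.

4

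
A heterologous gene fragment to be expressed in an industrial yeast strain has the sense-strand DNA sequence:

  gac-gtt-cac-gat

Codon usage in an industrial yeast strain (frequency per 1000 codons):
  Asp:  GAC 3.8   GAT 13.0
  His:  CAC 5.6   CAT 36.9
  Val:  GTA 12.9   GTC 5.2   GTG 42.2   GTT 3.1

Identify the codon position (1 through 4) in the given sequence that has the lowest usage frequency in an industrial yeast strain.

2

Codon 1 GAC (Asp): 3.8 per 1000.
Codon 2 GTT (Val): 3.1 per 1000.
Codon 3 CAC (His): 5.6 per 1000.
Codon 4 GAT (Asp): 13.0 per 1000.
Lowest frequency is 3.1 at codon 2.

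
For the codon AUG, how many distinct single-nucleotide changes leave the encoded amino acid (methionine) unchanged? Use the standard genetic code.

Position 1: none → 0 synonymous.
Position 2: none → 0 synonymous.
Position 3: none → 0 synonymous.
Total: 0 + 0 + 0 = 0.

0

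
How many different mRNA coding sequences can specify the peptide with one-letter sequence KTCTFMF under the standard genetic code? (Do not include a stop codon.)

256

Lys: 2 codons.
Thr: 4 codons.
Cys: 2 codons.
Thr: 4 codons.
Phe: 2 codons.
Met: 1 codon.
Phe: 2 codons.
2 × 4 × 2 × 4 × 2 × 1 × 2 = 256.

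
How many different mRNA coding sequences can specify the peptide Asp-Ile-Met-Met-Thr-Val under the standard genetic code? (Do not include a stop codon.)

96

Asp: 2 codons.
Ile: 3 codons.
Met: 1 codon.
Met: 1 codon.
Thr: 4 codons.
Val: 4 codons.
2 × 3 × 1 × 1 × 4 × 4 = 96.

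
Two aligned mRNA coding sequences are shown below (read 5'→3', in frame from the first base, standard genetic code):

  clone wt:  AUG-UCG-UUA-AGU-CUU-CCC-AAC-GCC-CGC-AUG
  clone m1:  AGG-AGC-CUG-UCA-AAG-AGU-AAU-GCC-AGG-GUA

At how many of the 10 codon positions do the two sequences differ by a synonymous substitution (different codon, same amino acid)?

Codon 1: AUG Met / AGG Arg — nonsynonymous.
Codon 2: UCG Ser / AGC Ser — synonymous.
Codon 3: UUA Leu / CUG Leu — synonymous.
Codon 4: AGU Ser / UCA Ser — synonymous.
Codon 5: CUU Leu / AAG Lys — nonsynonymous.
Codon 6: CCC Pro / AGU Ser — nonsynonymous.
Codon 7: AAC Asn / AAU Asn — synonymous.
Codon 8: GCC Ala / GCC Ala — identical.
Codon 9: CGC Arg / AGG Arg — synonymous.
Codon 10: AUG Met / GUA Val — nonsynonymous.
Synonymous differences: 5.

5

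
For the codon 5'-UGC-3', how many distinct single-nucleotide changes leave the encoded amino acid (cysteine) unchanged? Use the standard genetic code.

1

Position 1: none → 0 synonymous.
Position 2: none → 0 synonymous.
Position 3: UGU → 1 synonymous.
Total: 0 + 0 + 1 = 1.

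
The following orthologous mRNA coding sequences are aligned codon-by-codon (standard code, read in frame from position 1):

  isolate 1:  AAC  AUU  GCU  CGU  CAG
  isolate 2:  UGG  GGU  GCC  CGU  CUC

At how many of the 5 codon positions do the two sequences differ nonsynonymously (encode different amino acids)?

Codon 1: AAC Asn / UGG Trp — nonsynonymous.
Codon 2: AUU Ile / GGU Gly — nonsynonymous.
Codon 3: GCU Ala / GCC Ala — synonymous.
Codon 4: CGU Arg / CGU Arg — identical.
Codon 5: CAG Gln / CUC Leu — nonsynonymous.
Nonsynonymous differences: 3.

3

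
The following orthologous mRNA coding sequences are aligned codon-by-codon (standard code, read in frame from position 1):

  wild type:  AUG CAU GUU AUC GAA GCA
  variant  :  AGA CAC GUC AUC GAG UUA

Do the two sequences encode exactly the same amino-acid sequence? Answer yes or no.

Codon 1: AUG Met / AGA Arg — nonsynonymous.
Codon 2: CAU His / CAC His — synonymous.
Codon 3: GUU Val / GUC Val — synonymous.
Codon 4: AUC Ile / AUC Ile — identical.
Codon 5: GAA Glu / GAG Glu — synonymous.
Codon 6: GCA Ala / UUA Leu — nonsynonymous.
Nonsynonymous differences: 2 → different protein.

no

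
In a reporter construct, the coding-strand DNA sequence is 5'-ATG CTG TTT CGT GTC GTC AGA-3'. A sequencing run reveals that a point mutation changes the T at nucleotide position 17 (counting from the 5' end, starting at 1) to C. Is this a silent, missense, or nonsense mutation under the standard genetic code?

missense

Position 17 falls in codon 6: GTC → Val.
After the substitution the codon is GCC → Ala.
Val ≠ Ala, so this is a missense mutation.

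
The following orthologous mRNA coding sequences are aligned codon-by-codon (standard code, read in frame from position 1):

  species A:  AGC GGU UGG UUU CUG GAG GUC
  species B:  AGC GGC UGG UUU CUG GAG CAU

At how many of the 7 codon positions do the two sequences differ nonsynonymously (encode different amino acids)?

Codon 1: AGC Ser / AGC Ser — identical.
Codon 2: GGU Gly / GGC Gly — synonymous.
Codon 3: UGG Trp / UGG Trp — identical.
Codon 4: UUU Phe / UUU Phe — identical.
Codon 5: CUG Leu / CUG Leu — identical.
Codon 6: GAG Glu / GAG Glu — identical.
Codon 7: GUC Val / CAU His — nonsynonymous.
Nonsynonymous differences: 1.

1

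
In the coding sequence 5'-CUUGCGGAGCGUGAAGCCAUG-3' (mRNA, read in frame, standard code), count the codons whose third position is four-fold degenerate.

Codon 1 CUU (Leu): third position 4-fold.
Codon 2 GCG (Ala): third position 4-fold.
Codon 3 GAG (Glu): third position 2-fold.
Codon 4 CGU (Arg): third position 4-fold.
Codon 5 GAA (Glu): third position 2-fold.
Codon 6 GCC (Ala): third position 4-fold.
Codon 7 AUG (Met): third position 1-fold.
Four-fold degenerate third positions: 4.

4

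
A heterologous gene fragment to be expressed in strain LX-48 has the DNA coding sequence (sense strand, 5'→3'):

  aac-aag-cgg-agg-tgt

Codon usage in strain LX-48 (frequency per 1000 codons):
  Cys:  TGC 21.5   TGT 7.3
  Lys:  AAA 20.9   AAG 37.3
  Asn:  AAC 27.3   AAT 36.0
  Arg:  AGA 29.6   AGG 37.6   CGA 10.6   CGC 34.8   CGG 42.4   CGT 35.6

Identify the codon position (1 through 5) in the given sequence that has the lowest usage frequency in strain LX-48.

Codon 1 AAC (Asn): 27.3 per 1000.
Codon 2 AAG (Lys): 37.3 per 1000.
Codon 3 CGG (Arg): 42.4 per 1000.
Codon 4 AGG (Arg): 37.6 per 1000.
Codon 5 TGT (Cys): 7.3 per 1000.
Lowest frequency is 7.3 at codon 5.

5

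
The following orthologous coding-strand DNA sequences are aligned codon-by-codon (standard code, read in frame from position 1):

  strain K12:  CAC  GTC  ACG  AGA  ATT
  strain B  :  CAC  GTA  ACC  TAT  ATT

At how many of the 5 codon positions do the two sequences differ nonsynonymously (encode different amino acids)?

Codon 1: CAC His / CAC His — identical.
Codon 2: GTC Val / GTA Val — synonymous.
Codon 3: ACG Thr / ACC Thr — synonymous.
Codon 4: AGA Arg / TAT Tyr — nonsynonymous.
Codon 5: ATT Ile / ATT Ile — identical.
Nonsynonymous differences: 1.

1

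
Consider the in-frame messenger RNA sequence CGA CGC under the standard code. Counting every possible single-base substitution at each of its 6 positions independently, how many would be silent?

Codon 1 (CGA, Arg): 4 synonymous substitutions.
Codon 2 (CGC, Arg): 3 synonymous substitutions.
Total: 4 + 3 = 7.

7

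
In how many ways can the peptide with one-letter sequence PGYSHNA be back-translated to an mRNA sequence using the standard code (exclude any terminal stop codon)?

3072

Pro: 4 codons.
Gly: 4 codons.
Tyr: 2 codons.
Ser: 6 codons.
His: 2 codons.
Asn: 2 codons.
Ala: 4 codons.
4 × 4 × 2 × 6 × 2 × 2 × 4 = 3072.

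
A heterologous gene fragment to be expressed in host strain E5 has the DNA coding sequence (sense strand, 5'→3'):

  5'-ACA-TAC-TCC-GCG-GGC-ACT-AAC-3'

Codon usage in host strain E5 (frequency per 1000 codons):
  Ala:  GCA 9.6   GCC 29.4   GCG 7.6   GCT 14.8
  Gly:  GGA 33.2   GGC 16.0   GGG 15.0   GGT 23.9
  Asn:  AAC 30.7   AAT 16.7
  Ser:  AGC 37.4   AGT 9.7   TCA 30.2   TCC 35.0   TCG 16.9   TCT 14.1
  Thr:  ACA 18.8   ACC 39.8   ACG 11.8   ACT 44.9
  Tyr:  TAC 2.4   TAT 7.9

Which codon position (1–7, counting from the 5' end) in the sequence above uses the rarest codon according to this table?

Codon 1 ACA (Thr): 18.8 per 1000.
Codon 2 TAC (Tyr): 2.4 per 1000.
Codon 3 TCC (Ser): 35.0 per 1000.
Codon 4 GCG (Ala): 7.6 per 1000.
Codon 5 GGC (Gly): 16.0 per 1000.
Codon 6 ACT (Thr): 44.9 per 1000.
Codon 7 AAC (Asn): 30.7 per 1000.
Lowest frequency is 2.4 at codon 2.

2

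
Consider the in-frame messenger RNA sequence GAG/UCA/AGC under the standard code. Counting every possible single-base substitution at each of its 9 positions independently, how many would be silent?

5

Codon 1 (GAG, Glu): 1 synonymous substitution.
Codon 2 (UCA, Ser): 3 synonymous substitutions.
Codon 3 (AGC, Ser): 1 synonymous substitution.
Total: 1 + 3 + 1 = 5.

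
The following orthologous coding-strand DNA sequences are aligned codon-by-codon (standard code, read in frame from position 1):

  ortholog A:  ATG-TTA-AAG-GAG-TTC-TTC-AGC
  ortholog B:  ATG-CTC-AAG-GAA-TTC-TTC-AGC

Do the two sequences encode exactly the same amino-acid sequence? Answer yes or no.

Codon 1: ATG Met / ATG Met — identical.
Codon 2: TTA Leu / CTC Leu — synonymous.
Codon 3: AAG Lys / AAG Lys — identical.
Codon 4: GAG Glu / GAA Glu — synonymous.
Codon 5: TTC Phe / TTC Phe — identical.
Codon 6: TTC Phe / TTC Phe — identical.
Codon 7: AGC Ser / AGC Ser — identical.
Nonsynonymous differences: 0 → same protein.

yes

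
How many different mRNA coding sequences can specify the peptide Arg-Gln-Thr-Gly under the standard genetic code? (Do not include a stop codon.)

192

Arg: 6 codons.
Gln: 2 codons.
Thr: 4 codons.
Gly: 4 codons.
6 × 2 × 4 × 4 = 192.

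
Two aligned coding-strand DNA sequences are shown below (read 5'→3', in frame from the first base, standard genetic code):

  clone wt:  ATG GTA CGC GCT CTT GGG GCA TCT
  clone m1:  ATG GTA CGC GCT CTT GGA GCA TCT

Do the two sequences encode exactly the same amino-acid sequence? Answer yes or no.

Codon 1: ATG Met / ATG Met — identical.
Codon 2: GTA Val / GTA Val — identical.
Codon 3: CGC Arg / CGC Arg — identical.
Codon 4: GCT Ala / GCT Ala — identical.
Codon 5: CTT Leu / CTT Leu — identical.
Codon 6: GGG Gly / GGA Gly — synonymous.
Codon 7: GCA Ala / GCA Ala — identical.
Codon 8: TCT Ser / TCT Ser — identical.
Nonsynonymous differences: 0 → same protein.

yes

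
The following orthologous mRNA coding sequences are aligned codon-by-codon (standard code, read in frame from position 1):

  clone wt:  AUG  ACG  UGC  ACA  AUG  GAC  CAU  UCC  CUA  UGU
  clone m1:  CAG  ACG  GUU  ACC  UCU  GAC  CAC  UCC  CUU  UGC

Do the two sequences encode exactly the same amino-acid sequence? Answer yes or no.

Codon 1: AUG Met / CAG Gln — nonsynonymous.
Codon 2: ACG Thr / ACG Thr — identical.
Codon 3: UGC Cys / GUU Val — nonsynonymous.
Codon 4: ACA Thr / ACC Thr — synonymous.
Codon 5: AUG Met / UCU Ser — nonsynonymous.
Codon 6: GAC Asp / GAC Asp — identical.
Codon 7: CAU His / CAC His — synonymous.
Codon 8: UCC Ser / UCC Ser — identical.
Codon 9: CUA Leu / CUU Leu — synonymous.
Codon 10: UGU Cys / UGC Cys — synonymous.
Nonsynonymous differences: 3 → different protein.

no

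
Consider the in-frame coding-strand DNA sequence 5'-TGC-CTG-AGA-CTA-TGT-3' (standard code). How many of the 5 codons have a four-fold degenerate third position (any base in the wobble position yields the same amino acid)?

2

Codon 1 TGC (Cys): third position 2-fold.
Codon 2 CTG (Leu): third position 4-fold.
Codon 3 AGA (Arg): third position 2-fold.
Codon 4 CTA (Leu): third position 4-fold.
Codon 5 TGT (Cys): third position 2-fold.
Four-fold degenerate third positions: 2.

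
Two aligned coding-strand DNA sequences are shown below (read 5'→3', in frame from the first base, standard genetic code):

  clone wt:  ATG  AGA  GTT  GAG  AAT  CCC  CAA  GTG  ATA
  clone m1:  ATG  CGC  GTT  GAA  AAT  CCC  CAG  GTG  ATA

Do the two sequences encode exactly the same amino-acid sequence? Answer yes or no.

yes

Codon 1: ATG Met / ATG Met — identical.
Codon 2: AGA Arg / CGC Arg — synonymous.
Codon 3: GTT Val / GTT Val — identical.
Codon 4: GAG Glu / GAA Glu — synonymous.
Codon 5: AAT Asn / AAT Asn — identical.
Codon 6: CCC Pro / CCC Pro — identical.
Codon 7: CAA Gln / CAG Gln — synonymous.
Codon 8: GTG Val / GTG Val — identical.
Codon 9: ATA Ile / ATA Ile — identical.
Nonsynonymous differences: 0 → same protein.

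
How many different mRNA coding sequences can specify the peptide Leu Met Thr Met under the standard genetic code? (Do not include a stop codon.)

24

Leu: 6 codons.
Met: 1 codon.
Thr: 4 codons.
Met: 1 codon.
6 × 1 × 4 × 1 = 24.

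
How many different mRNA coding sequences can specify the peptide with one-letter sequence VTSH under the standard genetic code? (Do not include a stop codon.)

Val: 4 codons.
Thr: 4 codons.
Ser: 6 codons.
His: 2 codons.
4 × 4 × 6 × 2 = 192.

192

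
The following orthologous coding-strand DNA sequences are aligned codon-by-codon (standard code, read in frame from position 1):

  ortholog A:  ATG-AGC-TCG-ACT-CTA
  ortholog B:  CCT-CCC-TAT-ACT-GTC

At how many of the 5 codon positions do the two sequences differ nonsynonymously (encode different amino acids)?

Codon 1: ATG Met / CCT Pro — nonsynonymous.
Codon 2: AGC Ser / CCC Pro — nonsynonymous.
Codon 3: TCG Ser / TAT Tyr — nonsynonymous.
Codon 4: ACT Thr / ACT Thr — identical.
Codon 5: CTA Leu / GTC Val — nonsynonymous.
Nonsynonymous differences: 4.

4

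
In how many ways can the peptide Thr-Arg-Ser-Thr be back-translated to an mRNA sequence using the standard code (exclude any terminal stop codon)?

Thr: 4 codons.
Arg: 6 codons.
Ser: 6 codons.
Thr: 4 codons.
4 × 6 × 6 × 4 = 576.

576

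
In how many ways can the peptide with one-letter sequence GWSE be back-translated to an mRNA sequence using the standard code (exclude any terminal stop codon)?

48

Gly: 4 codons.
Trp: 1 codon.
Ser: 6 codons.
Glu: 2 codons.
4 × 1 × 6 × 2 = 48.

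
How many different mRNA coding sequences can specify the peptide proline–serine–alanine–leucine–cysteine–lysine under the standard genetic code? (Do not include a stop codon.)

2304

Pro: 4 codons.
Ser: 6 codons.
Ala: 4 codons.
Leu: 6 codons.
Cys: 2 codons.
Lys: 2 codons.
4 × 6 × 4 × 6 × 2 × 2 = 2304.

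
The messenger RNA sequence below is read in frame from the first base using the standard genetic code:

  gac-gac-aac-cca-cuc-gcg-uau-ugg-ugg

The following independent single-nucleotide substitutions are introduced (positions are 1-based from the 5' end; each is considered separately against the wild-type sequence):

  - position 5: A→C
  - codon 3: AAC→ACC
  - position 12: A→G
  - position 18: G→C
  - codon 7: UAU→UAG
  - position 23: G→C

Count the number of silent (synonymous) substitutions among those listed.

2

Codon 2: GAC (Asp) → GCC (Ala) — missense.
Codon 3: AAC (Asn) → ACC (Thr) — missense.
Codon 4: CCA (Pro) → CCG (Pro) — synonymous.
Codon 6: GCG (Ala) → GCC (Ala) — synonymous.
Codon 7: UAU (Tyr) → UAG (Stop) — nonsense.
Codon 8: UGG (Trp) → UCG (Ser) — missense.
Synonymous: 2 of 6.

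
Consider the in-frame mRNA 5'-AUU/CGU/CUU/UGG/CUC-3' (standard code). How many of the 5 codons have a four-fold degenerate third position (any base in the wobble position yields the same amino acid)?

Codon 1 AUU (Ile): third position 3-fold.
Codon 2 CGU (Arg): third position 4-fold.
Codon 3 CUU (Leu): third position 4-fold.
Codon 4 UGG (Trp): third position 1-fold.
Codon 5 CUC (Leu): third position 4-fold.
Four-fold degenerate third positions: 3.

3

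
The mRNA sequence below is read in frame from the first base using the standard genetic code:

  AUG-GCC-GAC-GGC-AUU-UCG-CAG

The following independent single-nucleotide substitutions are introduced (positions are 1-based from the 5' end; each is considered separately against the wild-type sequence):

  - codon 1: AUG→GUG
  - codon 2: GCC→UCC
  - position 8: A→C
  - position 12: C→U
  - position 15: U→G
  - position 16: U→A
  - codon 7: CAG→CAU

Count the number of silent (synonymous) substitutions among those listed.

1

Codon 1: AUG (Met) → GUG (Val) — missense.
Codon 2: GCC (Ala) → UCC (Ser) — missense.
Codon 3: GAC (Asp) → GCC (Ala) — missense.
Codon 4: GGC (Gly) → GGU (Gly) — synonymous.
Codon 5: AUU (Ile) → AUG (Met) — missense.
Codon 6: UCG (Ser) → ACG (Thr) — missense.
Codon 7: CAG (Gln) → CAU (His) — missense.
Synonymous: 1 of 7.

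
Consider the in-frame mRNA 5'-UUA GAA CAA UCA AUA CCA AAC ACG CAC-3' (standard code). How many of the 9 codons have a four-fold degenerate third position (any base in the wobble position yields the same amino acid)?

Codon 1 UUA (Leu): third position 2-fold.
Codon 2 GAA (Glu): third position 2-fold.
Codon 3 CAA (Gln): third position 2-fold.
Codon 4 UCA (Ser): third position 4-fold.
Codon 5 AUA (Ile): third position 3-fold.
Codon 6 CCA (Pro): third position 4-fold.
Codon 7 AAC (Asn): third position 2-fold.
Codon 8 ACG (Thr): third position 4-fold.
Codon 9 CAC (His): third position 2-fold.
Four-fold degenerate third positions: 3.

3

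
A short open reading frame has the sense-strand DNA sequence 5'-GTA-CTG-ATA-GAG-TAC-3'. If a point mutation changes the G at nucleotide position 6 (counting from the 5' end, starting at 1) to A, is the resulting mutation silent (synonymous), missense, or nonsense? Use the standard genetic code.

silent

Position 6 falls in codon 2: CTG → Leu.
After the substitution the codon is CTA → Leu.
Both encode Leu, so the change is synonymous.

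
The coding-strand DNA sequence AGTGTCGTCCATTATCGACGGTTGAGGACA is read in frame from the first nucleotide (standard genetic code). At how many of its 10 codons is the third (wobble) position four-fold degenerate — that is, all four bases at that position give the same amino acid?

5

Codon 1 AGT (Ser): third position 2-fold.
Codon 2 GTC (Val): third position 4-fold.
Codon 3 GTC (Val): third position 4-fold.
Codon 4 CAT (His): third position 2-fold.
Codon 5 TAT (Tyr): third position 2-fold.
Codon 6 CGA (Arg): third position 4-fold.
Codon 7 CGG (Arg): third position 4-fold.
Codon 8 TTG (Leu): third position 2-fold.
Codon 9 AGG (Arg): third position 2-fold.
Codon 10 ACA (Thr): third position 4-fold.
Four-fold degenerate third positions: 5.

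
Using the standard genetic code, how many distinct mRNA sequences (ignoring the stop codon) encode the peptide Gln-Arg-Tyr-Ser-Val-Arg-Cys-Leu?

41472

Gln: 2 codons.
Arg: 6 codons.
Tyr: 2 codons.
Ser: 6 codons.
Val: 4 codons.
Arg: 6 codons.
Cys: 2 codons.
Leu: 6 codons.
2 × 6 × 2 × 6 × 4 × 6 × 2 × 6 = 41472.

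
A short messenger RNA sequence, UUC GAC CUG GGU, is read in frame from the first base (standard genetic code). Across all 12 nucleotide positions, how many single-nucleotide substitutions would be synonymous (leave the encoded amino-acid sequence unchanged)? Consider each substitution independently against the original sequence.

9

Codon 1 (UUC, Phe): 1 synonymous substitution.
Codon 2 (GAC, Asp): 1 synonymous substitution.
Codon 3 (CUG, Leu): 4 synonymous substitutions.
Codon 4 (GGU, Gly): 3 synonymous substitutions.
Total: 1 + 1 + 4 + 3 = 9.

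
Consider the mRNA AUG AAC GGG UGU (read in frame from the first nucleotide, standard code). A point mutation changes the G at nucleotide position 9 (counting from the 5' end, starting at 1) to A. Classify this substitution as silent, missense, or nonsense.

silent

Position 9 falls in codon 3: GGG → Gly.
After the substitution the codon is GGA → Gly.
Both encode Gly, so the change is synonymous.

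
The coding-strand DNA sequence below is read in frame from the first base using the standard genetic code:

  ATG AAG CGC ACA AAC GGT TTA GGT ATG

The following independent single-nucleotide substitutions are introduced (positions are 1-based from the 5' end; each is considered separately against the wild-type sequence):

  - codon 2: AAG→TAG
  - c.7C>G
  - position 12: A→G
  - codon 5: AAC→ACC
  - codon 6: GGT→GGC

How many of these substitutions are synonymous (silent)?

Codon 2: AAG (Lys) → TAG (Stop) — nonsense.
Codon 3: CGC (Arg) → GGC (Gly) — missense.
Codon 4: ACA (Thr) → ACG (Thr) — synonymous.
Codon 5: AAC (Asn) → ACC (Thr) — missense.
Codon 6: GGT (Gly) → GGC (Gly) — synonymous.
Synonymous: 2 of 5.

2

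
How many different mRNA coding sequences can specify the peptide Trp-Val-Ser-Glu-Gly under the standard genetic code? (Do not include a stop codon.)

192

Trp: 1 codon.
Val: 4 codons.
Ser: 6 codons.
Glu: 2 codons.
Gly: 4 codons.
1 × 4 × 6 × 2 × 4 = 192.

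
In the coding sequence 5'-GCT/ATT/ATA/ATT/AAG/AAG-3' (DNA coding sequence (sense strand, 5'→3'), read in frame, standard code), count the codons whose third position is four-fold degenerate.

Codon 1 GCT (Ala): third position 4-fold.
Codon 2 ATT (Ile): third position 3-fold.
Codon 3 ATA (Ile): third position 3-fold.
Codon 4 ATT (Ile): third position 3-fold.
Codon 5 AAG (Lys): third position 2-fold.
Codon 6 AAG (Lys): third position 2-fold.
Four-fold degenerate third positions: 1.

1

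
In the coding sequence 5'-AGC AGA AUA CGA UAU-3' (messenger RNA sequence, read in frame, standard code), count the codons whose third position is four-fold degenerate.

Codon 1 AGC (Ser): third position 2-fold.
Codon 2 AGA (Arg): third position 2-fold.
Codon 3 AUA (Ile): third position 3-fold.
Codon 4 CGA (Arg): third position 4-fold.
Codon 5 UAU (Tyr): third position 2-fold.
Four-fold degenerate third positions: 1.

1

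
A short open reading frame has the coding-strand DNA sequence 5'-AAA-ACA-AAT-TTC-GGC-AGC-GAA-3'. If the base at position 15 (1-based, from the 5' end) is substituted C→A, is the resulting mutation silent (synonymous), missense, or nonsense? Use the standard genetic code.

Position 15 falls in codon 5: GGC → Gly.
After the substitution the codon is GGA → Gly.
Both encode Gly, so the change is synonymous.

silent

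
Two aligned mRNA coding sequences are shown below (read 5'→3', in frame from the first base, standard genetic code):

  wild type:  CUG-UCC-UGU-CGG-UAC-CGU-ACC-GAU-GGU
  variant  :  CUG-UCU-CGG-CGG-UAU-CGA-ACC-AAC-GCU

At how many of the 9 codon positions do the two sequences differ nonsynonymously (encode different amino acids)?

3

Codon 1: CUG Leu / CUG Leu — identical.
Codon 2: UCC Ser / UCU Ser — synonymous.
Codon 3: UGU Cys / CGG Arg — nonsynonymous.
Codon 4: CGG Arg / CGG Arg — identical.
Codon 5: UAC Tyr / UAU Tyr — synonymous.
Codon 6: CGU Arg / CGA Arg — synonymous.
Codon 7: ACC Thr / ACC Thr — identical.
Codon 8: GAU Asp / AAC Asn — nonsynonymous.
Codon 9: GGU Gly / GCU Ala — nonsynonymous.
Nonsynonymous differences: 3.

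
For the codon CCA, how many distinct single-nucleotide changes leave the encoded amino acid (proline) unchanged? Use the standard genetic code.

3

Position 1: none → 0 synonymous.
Position 2: none → 0 synonymous.
Position 3: CCU, CCC, CCG → 3 synonymous.
Total: 0 + 0 + 3 = 3.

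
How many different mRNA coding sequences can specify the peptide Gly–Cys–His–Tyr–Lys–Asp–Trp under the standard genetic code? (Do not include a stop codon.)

128

Gly: 4 codons.
Cys: 2 codons.
His: 2 codons.
Tyr: 2 codons.
Lys: 2 codons.
Asp: 2 codons.
Trp: 1 codon.
4 × 2 × 2 × 2 × 2 × 2 × 1 = 128.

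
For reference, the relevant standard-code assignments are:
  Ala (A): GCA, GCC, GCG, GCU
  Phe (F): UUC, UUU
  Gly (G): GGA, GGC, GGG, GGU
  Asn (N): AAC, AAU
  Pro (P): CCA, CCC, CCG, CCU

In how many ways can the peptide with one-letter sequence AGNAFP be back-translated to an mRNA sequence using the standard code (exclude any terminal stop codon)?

Ala: 4 codons.
Gly: 4 codons.
Asn: 2 codons.
Ala: 4 codons.
Phe: 2 codons.
Pro: 4 codons.
4 × 4 × 2 × 4 × 2 × 4 = 1024.

1024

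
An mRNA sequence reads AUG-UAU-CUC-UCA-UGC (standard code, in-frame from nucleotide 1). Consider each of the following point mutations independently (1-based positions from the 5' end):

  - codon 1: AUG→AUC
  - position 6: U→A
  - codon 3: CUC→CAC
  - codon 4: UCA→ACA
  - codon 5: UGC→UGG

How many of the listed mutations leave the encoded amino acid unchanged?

0

Codon 1: AUG (Met) → AUC (Ile) — missense.
Codon 2: UAU (Tyr) → UAA (Stop) — nonsense.
Codon 3: CUC (Leu) → CAC (His) — missense.
Codon 4: UCA (Ser) → ACA (Thr) — missense.
Codon 5: UGC (Cys) → UGG (Trp) — missense.
Synonymous: 0 of 5.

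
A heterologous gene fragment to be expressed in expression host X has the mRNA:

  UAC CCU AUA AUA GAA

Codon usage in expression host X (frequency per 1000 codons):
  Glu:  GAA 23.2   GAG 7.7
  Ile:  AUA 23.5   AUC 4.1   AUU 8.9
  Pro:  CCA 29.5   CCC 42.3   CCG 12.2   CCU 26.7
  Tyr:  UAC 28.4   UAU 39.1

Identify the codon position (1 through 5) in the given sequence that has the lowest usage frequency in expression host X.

Codon 1 UAC (Tyr): 28.4 per 1000.
Codon 2 CCU (Pro): 26.7 per 1000.
Codon 3 AUA (Ile): 23.5 per 1000.
Codon 4 AUA (Ile): 23.5 per 1000.
Codon 5 GAA (Glu): 23.2 per 1000.
Lowest frequency is 23.2 at codon 5.

5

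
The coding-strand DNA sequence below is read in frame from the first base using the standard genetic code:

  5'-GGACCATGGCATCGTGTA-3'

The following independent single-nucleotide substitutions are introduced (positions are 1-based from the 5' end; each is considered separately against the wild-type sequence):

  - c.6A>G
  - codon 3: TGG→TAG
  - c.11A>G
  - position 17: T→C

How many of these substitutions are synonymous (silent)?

Codon 2: CCA (Pro) → CCG (Pro) — synonymous.
Codon 3: TGG (Trp) → TAG (Stop) — nonsense.
Codon 4: CAT (His) → CGT (Arg) — missense.
Codon 6: GTA (Val) → GCA (Ala) — missense.
Synonymous: 1 of 4.

1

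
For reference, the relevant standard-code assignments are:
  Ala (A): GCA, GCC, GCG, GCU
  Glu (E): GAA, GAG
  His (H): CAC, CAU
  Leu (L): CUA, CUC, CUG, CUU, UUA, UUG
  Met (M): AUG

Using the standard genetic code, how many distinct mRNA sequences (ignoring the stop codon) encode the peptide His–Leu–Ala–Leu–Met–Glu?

His: 2 codons.
Leu: 6 codons.
Ala: 4 codons.
Leu: 6 codons.
Met: 1 codon.
Glu: 2 codons.
2 × 6 × 4 × 6 × 1 × 2 = 576.

576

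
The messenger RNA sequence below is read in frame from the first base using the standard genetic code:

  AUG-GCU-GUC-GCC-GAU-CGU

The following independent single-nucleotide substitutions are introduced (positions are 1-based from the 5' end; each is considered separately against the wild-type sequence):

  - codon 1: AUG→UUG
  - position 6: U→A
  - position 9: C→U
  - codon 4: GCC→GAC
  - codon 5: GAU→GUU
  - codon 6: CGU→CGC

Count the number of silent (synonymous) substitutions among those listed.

Codon 1: AUG (Met) → UUG (Leu) — missense.
Codon 2: GCU (Ala) → GCA (Ala) — synonymous.
Codon 3: GUC (Val) → GUU (Val) — synonymous.
Codon 4: GCC (Ala) → GAC (Asp) — missense.
Codon 5: GAU (Asp) → GUU (Val) — missense.
Codon 6: CGU (Arg) → CGC (Arg) — synonymous.
Synonymous: 3 of 6.

3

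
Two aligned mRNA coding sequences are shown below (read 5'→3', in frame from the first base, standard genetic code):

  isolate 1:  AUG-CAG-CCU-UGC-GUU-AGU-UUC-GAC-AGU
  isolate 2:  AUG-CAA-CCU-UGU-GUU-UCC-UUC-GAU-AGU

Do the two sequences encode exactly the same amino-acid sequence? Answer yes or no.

Codon 1: AUG Met / AUG Met — identical.
Codon 2: CAG Gln / CAA Gln — synonymous.
Codon 3: CCU Pro / CCU Pro — identical.
Codon 4: UGC Cys / UGU Cys — synonymous.
Codon 5: GUU Val / GUU Val — identical.
Codon 6: AGU Ser / UCC Ser — synonymous.
Codon 7: UUC Phe / UUC Phe — identical.
Codon 8: GAC Asp / GAU Asp — synonymous.
Codon 9: AGU Ser / AGU Ser — identical.
Nonsynonymous differences: 0 → same protein.

yes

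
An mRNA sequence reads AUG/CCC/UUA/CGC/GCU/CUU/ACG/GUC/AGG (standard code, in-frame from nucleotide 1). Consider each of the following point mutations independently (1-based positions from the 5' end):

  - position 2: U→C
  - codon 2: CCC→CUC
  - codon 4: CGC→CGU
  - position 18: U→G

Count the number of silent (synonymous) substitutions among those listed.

2

Codon 1: AUG (Met) → ACG (Thr) — missense.
Codon 2: CCC (Pro) → CUC (Leu) — missense.
Codon 4: CGC (Arg) → CGU (Arg) — synonymous.
Codon 6: CUU (Leu) → CUG (Leu) — synonymous.
Synonymous: 2 of 4.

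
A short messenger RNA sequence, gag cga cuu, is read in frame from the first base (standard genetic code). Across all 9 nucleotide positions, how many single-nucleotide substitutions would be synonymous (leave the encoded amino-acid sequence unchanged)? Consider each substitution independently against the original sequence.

Codon 1 (GAG, Glu): 1 synonymous substitution.
Codon 2 (CGA, Arg): 4 synonymous substitutions.
Codon 3 (CUU, Leu): 3 synonymous substitutions.
Total: 1 + 4 + 3 = 8.

8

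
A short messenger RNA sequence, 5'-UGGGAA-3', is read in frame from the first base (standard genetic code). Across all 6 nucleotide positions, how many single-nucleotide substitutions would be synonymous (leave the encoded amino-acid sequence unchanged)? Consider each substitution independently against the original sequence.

1

Codon 1 (UGG, Trp): 0 synonymous substitutions.
Codon 2 (GAA, Glu): 1 synonymous substitution.
Total: 0 + 1 = 1.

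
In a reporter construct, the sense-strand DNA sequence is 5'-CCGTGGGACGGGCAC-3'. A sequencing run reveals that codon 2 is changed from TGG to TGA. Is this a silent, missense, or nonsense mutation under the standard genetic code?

Position 6 falls in codon 2: TGG → Trp.
After the substitution the codon is TGA → Stop.
The new codon is a stop codon, so this is a nonsense mutation.

nonsense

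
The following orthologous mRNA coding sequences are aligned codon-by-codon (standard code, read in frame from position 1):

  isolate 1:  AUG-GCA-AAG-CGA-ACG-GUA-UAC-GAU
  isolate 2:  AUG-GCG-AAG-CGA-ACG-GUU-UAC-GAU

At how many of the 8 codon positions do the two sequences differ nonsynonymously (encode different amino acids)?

Codon 1: AUG Met / AUG Met — identical.
Codon 2: GCA Ala / GCG Ala — synonymous.
Codon 3: AAG Lys / AAG Lys — identical.
Codon 4: CGA Arg / CGA Arg — identical.
Codon 5: ACG Thr / ACG Thr — identical.
Codon 6: GUA Val / GUU Val — synonymous.
Codon 7: UAC Tyr / UAC Tyr — identical.
Codon 8: GAU Asp / GAU Asp — identical.
Nonsynonymous differences: 0.

0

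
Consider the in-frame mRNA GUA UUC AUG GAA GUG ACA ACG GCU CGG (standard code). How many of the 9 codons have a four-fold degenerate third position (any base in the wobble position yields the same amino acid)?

Codon 1 GUA (Val): third position 4-fold.
Codon 2 UUC (Phe): third position 2-fold.
Codon 3 AUG (Met): third position 1-fold.
Codon 4 GAA (Glu): third position 2-fold.
Codon 5 GUG (Val): third position 4-fold.
Codon 6 ACA (Thr): third position 4-fold.
Codon 7 ACG (Thr): third position 4-fold.
Codon 8 GCU (Ala): third position 4-fold.
Codon 9 CGG (Arg): third position 4-fold.
Four-fold degenerate third positions: 6.

6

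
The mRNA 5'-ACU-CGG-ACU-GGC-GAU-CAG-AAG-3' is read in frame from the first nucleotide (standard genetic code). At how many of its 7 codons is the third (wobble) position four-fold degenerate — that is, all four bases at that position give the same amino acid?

4

Codon 1 ACU (Thr): third position 4-fold.
Codon 2 CGG (Arg): third position 4-fold.
Codon 3 ACU (Thr): third position 4-fold.
Codon 4 GGC (Gly): third position 4-fold.
Codon 5 GAU (Asp): third position 2-fold.
Codon 6 CAG (Gln): third position 2-fold.
Codon 7 AAG (Lys): third position 2-fold.
Four-fold degenerate third positions: 4.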